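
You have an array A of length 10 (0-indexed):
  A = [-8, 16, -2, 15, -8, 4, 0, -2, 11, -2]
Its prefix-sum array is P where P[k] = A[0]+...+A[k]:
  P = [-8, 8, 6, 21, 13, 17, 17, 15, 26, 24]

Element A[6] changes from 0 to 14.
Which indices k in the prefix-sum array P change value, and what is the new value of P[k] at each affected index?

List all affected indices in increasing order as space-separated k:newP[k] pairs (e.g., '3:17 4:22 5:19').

Answer: 6:31 7:29 8:40 9:38

Derivation:
P[k] = A[0] + ... + A[k]
P[k] includes A[6] iff k >= 6
Affected indices: 6, 7, ..., 9; delta = 14
  P[6]: 17 + 14 = 31
  P[7]: 15 + 14 = 29
  P[8]: 26 + 14 = 40
  P[9]: 24 + 14 = 38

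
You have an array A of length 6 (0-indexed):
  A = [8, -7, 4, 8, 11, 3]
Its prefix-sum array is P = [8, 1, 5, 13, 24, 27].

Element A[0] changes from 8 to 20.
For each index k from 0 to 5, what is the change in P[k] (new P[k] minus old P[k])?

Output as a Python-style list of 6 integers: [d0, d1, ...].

Answer: [12, 12, 12, 12, 12, 12]

Derivation:
Element change: A[0] 8 -> 20, delta = 12
For k < 0: P[k] unchanged, delta_P[k] = 0
For k >= 0: P[k] shifts by exactly 12
Delta array: [12, 12, 12, 12, 12, 12]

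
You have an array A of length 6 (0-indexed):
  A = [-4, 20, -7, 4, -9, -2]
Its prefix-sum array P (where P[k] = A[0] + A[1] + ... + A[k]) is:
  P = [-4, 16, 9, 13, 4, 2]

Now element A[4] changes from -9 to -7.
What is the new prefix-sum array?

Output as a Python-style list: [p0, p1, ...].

Change: A[4] -9 -> -7, delta = 2
P[k] for k < 4: unchanged (A[4] not included)
P[k] for k >= 4: shift by delta = 2
  P[0] = -4 + 0 = -4
  P[1] = 16 + 0 = 16
  P[2] = 9 + 0 = 9
  P[3] = 13 + 0 = 13
  P[4] = 4 + 2 = 6
  P[5] = 2 + 2 = 4

Answer: [-4, 16, 9, 13, 6, 4]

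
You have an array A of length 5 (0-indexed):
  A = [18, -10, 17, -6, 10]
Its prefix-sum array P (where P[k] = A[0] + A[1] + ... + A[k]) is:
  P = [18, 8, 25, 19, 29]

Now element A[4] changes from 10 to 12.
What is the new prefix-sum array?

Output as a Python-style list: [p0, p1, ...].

Change: A[4] 10 -> 12, delta = 2
P[k] for k < 4: unchanged (A[4] not included)
P[k] for k >= 4: shift by delta = 2
  P[0] = 18 + 0 = 18
  P[1] = 8 + 0 = 8
  P[2] = 25 + 0 = 25
  P[3] = 19 + 0 = 19
  P[4] = 29 + 2 = 31

Answer: [18, 8, 25, 19, 31]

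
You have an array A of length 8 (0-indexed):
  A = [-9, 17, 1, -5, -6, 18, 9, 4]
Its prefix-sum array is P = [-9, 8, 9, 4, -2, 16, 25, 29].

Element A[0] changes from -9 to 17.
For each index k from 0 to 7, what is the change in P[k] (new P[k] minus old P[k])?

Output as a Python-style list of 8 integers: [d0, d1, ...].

Element change: A[0] -9 -> 17, delta = 26
For k < 0: P[k] unchanged, delta_P[k] = 0
For k >= 0: P[k] shifts by exactly 26
Delta array: [26, 26, 26, 26, 26, 26, 26, 26]

Answer: [26, 26, 26, 26, 26, 26, 26, 26]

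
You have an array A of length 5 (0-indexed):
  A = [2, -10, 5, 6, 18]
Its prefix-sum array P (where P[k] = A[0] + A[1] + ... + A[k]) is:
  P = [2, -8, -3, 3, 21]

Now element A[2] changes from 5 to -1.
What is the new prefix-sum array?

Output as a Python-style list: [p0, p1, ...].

Answer: [2, -8, -9, -3, 15]

Derivation:
Change: A[2] 5 -> -1, delta = -6
P[k] for k < 2: unchanged (A[2] not included)
P[k] for k >= 2: shift by delta = -6
  P[0] = 2 + 0 = 2
  P[1] = -8 + 0 = -8
  P[2] = -3 + -6 = -9
  P[3] = 3 + -6 = -3
  P[4] = 21 + -6 = 15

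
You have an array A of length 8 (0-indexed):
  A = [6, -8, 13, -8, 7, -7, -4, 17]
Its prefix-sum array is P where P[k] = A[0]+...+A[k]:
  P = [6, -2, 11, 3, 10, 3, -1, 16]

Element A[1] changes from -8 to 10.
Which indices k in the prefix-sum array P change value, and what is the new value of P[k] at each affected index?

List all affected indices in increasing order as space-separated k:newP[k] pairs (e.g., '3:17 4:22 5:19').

Answer: 1:16 2:29 3:21 4:28 5:21 6:17 7:34

Derivation:
P[k] = A[0] + ... + A[k]
P[k] includes A[1] iff k >= 1
Affected indices: 1, 2, ..., 7; delta = 18
  P[1]: -2 + 18 = 16
  P[2]: 11 + 18 = 29
  P[3]: 3 + 18 = 21
  P[4]: 10 + 18 = 28
  P[5]: 3 + 18 = 21
  P[6]: -1 + 18 = 17
  P[7]: 16 + 18 = 34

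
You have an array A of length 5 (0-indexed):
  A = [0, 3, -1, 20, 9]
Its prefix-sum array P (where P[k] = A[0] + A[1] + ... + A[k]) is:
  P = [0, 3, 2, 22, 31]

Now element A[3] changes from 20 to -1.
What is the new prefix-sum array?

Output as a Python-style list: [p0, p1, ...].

Answer: [0, 3, 2, 1, 10]

Derivation:
Change: A[3] 20 -> -1, delta = -21
P[k] for k < 3: unchanged (A[3] not included)
P[k] for k >= 3: shift by delta = -21
  P[0] = 0 + 0 = 0
  P[1] = 3 + 0 = 3
  P[2] = 2 + 0 = 2
  P[3] = 22 + -21 = 1
  P[4] = 31 + -21 = 10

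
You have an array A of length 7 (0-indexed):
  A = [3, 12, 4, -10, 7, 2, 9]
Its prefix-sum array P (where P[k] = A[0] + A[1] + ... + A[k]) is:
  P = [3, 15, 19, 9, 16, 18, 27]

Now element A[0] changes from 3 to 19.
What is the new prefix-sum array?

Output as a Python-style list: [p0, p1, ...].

Answer: [19, 31, 35, 25, 32, 34, 43]

Derivation:
Change: A[0] 3 -> 19, delta = 16
P[k] for k < 0: unchanged (A[0] not included)
P[k] for k >= 0: shift by delta = 16
  P[0] = 3 + 16 = 19
  P[1] = 15 + 16 = 31
  P[2] = 19 + 16 = 35
  P[3] = 9 + 16 = 25
  P[4] = 16 + 16 = 32
  P[5] = 18 + 16 = 34
  P[6] = 27 + 16 = 43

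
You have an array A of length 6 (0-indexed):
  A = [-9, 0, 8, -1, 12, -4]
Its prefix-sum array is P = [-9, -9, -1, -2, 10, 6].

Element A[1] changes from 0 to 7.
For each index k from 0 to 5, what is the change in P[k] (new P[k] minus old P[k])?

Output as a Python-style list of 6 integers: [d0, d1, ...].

Answer: [0, 7, 7, 7, 7, 7]

Derivation:
Element change: A[1] 0 -> 7, delta = 7
For k < 1: P[k] unchanged, delta_P[k] = 0
For k >= 1: P[k] shifts by exactly 7
Delta array: [0, 7, 7, 7, 7, 7]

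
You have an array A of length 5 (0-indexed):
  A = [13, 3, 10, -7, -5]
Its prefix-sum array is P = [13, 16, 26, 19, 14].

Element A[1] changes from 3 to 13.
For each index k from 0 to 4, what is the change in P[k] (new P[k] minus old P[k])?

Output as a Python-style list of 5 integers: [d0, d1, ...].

Element change: A[1] 3 -> 13, delta = 10
For k < 1: P[k] unchanged, delta_P[k] = 0
For k >= 1: P[k] shifts by exactly 10
Delta array: [0, 10, 10, 10, 10]

Answer: [0, 10, 10, 10, 10]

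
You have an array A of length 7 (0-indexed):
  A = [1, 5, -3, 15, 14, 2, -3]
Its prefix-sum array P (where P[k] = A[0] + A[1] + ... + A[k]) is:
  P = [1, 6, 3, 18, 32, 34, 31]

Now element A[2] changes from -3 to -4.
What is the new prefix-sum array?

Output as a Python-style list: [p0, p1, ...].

Answer: [1, 6, 2, 17, 31, 33, 30]

Derivation:
Change: A[2] -3 -> -4, delta = -1
P[k] for k < 2: unchanged (A[2] not included)
P[k] for k >= 2: shift by delta = -1
  P[0] = 1 + 0 = 1
  P[1] = 6 + 0 = 6
  P[2] = 3 + -1 = 2
  P[3] = 18 + -1 = 17
  P[4] = 32 + -1 = 31
  P[5] = 34 + -1 = 33
  P[6] = 31 + -1 = 30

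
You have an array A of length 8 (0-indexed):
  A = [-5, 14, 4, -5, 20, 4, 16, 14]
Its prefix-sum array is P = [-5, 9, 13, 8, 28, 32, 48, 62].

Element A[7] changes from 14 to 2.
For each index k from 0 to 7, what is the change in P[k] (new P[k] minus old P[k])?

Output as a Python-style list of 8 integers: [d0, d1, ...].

Answer: [0, 0, 0, 0, 0, 0, 0, -12]

Derivation:
Element change: A[7] 14 -> 2, delta = -12
For k < 7: P[k] unchanged, delta_P[k] = 0
For k >= 7: P[k] shifts by exactly -12
Delta array: [0, 0, 0, 0, 0, 0, 0, -12]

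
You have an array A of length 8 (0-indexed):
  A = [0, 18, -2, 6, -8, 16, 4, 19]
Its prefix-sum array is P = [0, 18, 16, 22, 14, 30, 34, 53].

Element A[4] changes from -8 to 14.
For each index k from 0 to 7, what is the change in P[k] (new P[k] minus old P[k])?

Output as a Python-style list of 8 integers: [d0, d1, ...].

Element change: A[4] -8 -> 14, delta = 22
For k < 4: P[k] unchanged, delta_P[k] = 0
For k >= 4: P[k] shifts by exactly 22
Delta array: [0, 0, 0, 0, 22, 22, 22, 22]

Answer: [0, 0, 0, 0, 22, 22, 22, 22]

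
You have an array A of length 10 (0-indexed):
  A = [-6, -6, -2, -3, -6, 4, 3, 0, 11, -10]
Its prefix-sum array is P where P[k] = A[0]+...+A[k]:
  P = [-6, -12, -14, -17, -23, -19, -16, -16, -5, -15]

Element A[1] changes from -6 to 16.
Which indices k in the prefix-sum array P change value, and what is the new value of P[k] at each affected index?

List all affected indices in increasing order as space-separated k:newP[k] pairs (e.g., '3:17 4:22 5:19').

P[k] = A[0] + ... + A[k]
P[k] includes A[1] iff k >= 1
Affected indices: 1, 2, ..., 9; delta = 22
  P[1]: -12 + 22 = 10
  P[2]: -14 + 22 = 8
  P[3]: -17 + 22 = 5
  P[4]: -23 + 22 = -1
  P[5]: -19 + 22 = 3
  P[6]: -16 + 22 = 6
  P[7]: -16 + 22 = 6
  P[8]: -5 + 22 = 17
  P[9]: -15 + 22 = 7

Answer: 1:10 2:8 3:5 4:-1 5:3 6:6 7:6 8:17 9:7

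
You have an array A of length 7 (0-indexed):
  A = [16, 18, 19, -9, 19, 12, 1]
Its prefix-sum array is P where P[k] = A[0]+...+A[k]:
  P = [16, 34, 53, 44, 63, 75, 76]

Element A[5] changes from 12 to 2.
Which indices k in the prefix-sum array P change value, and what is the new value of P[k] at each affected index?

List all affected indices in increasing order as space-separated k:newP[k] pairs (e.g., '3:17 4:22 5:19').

P[k] = A[0] + ... + A[k]
P[k] includes A[5] iff k >= 5
Affected indices: 5, 6, ..., 6; delta = -10
  P[5]: 75 + -10 = 65
  P[6]: 76 + -10 = 66

Answer: 5:65 6:66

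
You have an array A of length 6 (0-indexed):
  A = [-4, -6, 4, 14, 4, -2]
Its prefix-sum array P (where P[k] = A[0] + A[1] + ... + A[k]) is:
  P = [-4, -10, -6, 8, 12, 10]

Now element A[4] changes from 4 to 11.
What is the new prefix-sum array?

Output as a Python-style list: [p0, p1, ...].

Answer: [-4, -10, -6, 8, 19, 17]

Derivation:
Change: A[4] 4 -> 11, delta = 7
P[k] for k < 4: unchanged (A[4] not included)
P[k] for k >= 4: shift by delta = 7
  P[0] = -4 + 0 = -4
  P[1] = -10 + 0 = -10
  P[2] = -6 + 0 = -6
  P[3] = 8 + 0 = 8
  P[4] = 12 + 7 = 19
  P[5] = 10 + 7 = 17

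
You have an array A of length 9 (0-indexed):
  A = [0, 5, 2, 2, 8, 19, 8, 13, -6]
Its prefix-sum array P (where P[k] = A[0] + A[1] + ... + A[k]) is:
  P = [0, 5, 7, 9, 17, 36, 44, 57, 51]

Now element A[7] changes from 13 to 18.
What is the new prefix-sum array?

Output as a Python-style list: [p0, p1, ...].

Answer: [0, 5, 7, 9, 17, 36, 44, 62, 56]

Derivation:
Change: A[7] 13 -> 18, delta = 5
P[k] for k < 7: unchanged (A[7] not included)
P[k] for k >= 7: shift by delta = 5
  P[0] = 0 + 0 = 0
  P[1] = 5 + 0 = 5
  P[2] = 7 + 0 = 7
  P[3] = 9 + 0 = 9
  P[4] = 17 + 0 = 17
  P[5] = 36 + 0 = 36
  P[6] = 44 + 0 = 44
  P[7] = 57 + 5 = 62
  P[8] = 51 + 5 = 56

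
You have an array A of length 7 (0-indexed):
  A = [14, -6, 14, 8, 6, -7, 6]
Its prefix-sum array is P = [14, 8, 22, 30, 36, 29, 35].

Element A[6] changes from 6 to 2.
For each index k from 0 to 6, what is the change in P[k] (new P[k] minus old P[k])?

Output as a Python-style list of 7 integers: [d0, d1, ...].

Answer: [0, 0, 0, 0, 0, 0, -4]

Derivation:
Element change: A[6] 6 -> 2, delta = -4
For k < 6: P[k] unchanged, delta_P[k] = 0
For k >= 6: P[k] shifts by exactly -4
Delta array: [0, 0, 0, 0, 0, 0, -4]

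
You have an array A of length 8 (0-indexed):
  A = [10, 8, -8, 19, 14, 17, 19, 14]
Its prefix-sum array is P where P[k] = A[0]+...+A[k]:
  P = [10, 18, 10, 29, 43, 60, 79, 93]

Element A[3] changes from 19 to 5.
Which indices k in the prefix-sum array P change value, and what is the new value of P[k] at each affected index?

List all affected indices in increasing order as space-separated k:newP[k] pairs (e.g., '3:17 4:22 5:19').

P[k] = A[0] + ... + A[k]
P[k] includes A[3] iff k >= 3
Affected indices: 3, 4, ..., 7; delta = -14
  P[3]: 29 + -14 = 15
  P[4]: 43 + -14 = 29
  P[5]: 60 + -14 = 46
  P[6]: 79 + -14 = 65
  P[7]: 93 + -14 = 79

Answer: 3:15 4:29 5:46 6:65 7:79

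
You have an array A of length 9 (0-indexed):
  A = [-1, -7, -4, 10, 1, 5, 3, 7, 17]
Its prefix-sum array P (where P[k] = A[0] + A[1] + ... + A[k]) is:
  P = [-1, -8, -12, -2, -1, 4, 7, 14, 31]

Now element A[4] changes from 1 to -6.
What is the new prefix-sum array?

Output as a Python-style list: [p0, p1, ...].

Change: A[4] 1 -> -6, delta = -7
P[k] for k < 4: unchanged (A[4] not included)
P[k] for k >= 4: shift by delta = -7
  P[0] = -1 + 0 = -1
  P[1] = -8 + 0 = -8
  P[2] = -12 + 0 = -12
  P[3] = -2 + 0 = -2
  P[4] = -1 + -7 = -8
  P[5] = 4 + -7 = -3
  P[6] = 7 + -7 = 0
  P[7] = 14 + -7 = 7
  P[8] = 31 + -7 = 24

Answer: [-1, -8, -12, -2, -8, -3, 0, 7, 24]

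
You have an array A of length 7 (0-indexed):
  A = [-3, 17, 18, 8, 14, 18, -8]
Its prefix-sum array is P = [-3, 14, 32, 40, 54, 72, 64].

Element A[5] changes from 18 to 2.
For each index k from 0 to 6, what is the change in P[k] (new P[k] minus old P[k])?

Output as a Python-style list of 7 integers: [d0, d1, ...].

Answer: [0, 0, 0, 0, 0, -16, -16]

Derivation:
Element change: A[5] 18 -> 2, delta = -16
For k < 5: P[k] unchanged, delta_P[k] = 0
For k >= 5: P[k] shifts by exactly -16
Delta array: [0, 0, 0, 0, 0, -16, -16]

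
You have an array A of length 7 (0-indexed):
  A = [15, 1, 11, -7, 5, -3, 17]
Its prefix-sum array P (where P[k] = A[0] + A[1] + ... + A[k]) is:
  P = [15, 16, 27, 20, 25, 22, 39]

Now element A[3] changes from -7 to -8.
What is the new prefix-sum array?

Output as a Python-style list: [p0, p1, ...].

Answer: [15, 16, 27, 19, 24, 21, 38]

Derivation:
Change: A[3] -7 -> -8, delta = -1
P[k] for k < 3: unchanged (A[3] not included)
P[k] for k >= 3: shift by delta = -1
  P[0] = 15 + 0 = 15
  P[1] = 16 + 0 = 16
  P[2] = 27 + 0 = 27
  P[3] = 20 + -1 = 19
  P[4] = 25 + -1 = 24
  P[5] = 22 + -1 = 21
  P[6] = 39 + -1 = 38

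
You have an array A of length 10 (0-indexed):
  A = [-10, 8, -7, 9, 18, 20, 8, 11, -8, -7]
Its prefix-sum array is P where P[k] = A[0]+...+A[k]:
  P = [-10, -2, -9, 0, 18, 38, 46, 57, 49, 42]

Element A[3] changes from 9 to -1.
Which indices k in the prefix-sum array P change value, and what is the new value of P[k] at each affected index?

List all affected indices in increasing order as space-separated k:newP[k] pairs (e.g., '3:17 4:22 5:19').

Answer: 3:-10 4:8 5:28 6:36 7:47 8:39 9:32

Derivation:
P[k] = A[0] + ... + A[k]
P[k] includes A[3] iff k >= 3
Affected indices: 3, 4, ..., 9; delta = -10
  P[3]: 0 + -10 = -10
  P[4]: 18 + -10 = 8
  P[5]: 38 + -10 = 28
  P[6]: 46 + -10 = 36
  P[7]: 57 + -10 = 47
  P[8]: 49 + -10 = 39
  P[9]: 42 + -10 = 32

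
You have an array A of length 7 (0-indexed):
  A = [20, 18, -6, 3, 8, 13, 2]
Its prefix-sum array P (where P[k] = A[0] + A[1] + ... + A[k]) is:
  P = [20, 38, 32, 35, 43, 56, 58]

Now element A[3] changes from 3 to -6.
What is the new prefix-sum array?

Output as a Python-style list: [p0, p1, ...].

Answer: [20, 38, 32, 26, 34, 47, 49]

Derivation:
Change: A[3] 3 -> -6, delta = -9
P[k] for k < 3: unchanged (A[3] not included)
P[k] for k >= 3: shift by delta = -9
  P[0] = 20 + 0 = 20
  P[1] = 38 + 0 = 38
  P[2] = 32 + 0 = 32
  P[3] = 35 + -9 = 26
  P[4] = 43 + -9 = 34
  P[5] = 56 + -9 = 47
  P[6] = 58 + -9 = 49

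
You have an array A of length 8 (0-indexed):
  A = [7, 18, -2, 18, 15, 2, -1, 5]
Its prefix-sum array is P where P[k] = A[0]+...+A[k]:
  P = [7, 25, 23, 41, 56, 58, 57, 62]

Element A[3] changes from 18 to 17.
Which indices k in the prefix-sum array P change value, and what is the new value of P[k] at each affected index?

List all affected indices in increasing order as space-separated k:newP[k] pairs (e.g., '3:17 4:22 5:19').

Answer: 3:40 4:55 5:57 6:56 7:61

Derivation:
P[k] = A[0] + ... + A[k]
P[k] includes A[3] iff k >= 3
Affected indices: 3, 4, ..., 7; delta = -1
  P[3]: 41 + -1 = 40
  P[4]: 56 + -1 = 55
  P[5]: 58 + -1 = 57
  P[6]: 57 + -1 = 56
  P[7]: 62 + -1 = 61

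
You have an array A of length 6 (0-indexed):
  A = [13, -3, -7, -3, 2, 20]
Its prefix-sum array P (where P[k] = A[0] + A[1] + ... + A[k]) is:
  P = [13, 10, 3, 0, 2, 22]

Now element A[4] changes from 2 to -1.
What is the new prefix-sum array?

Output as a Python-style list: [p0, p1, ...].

Answer: [13, 10, 3, 0, -1, 19]

Derivation:
Change: A[4] 2 -> -1, delta = -3
P[k] for k < 4: unchanged (A[4] not included)
P[k] for k >= 4: shift by delta = -3
  P[0] = 13 + 0 = 13
  P[1] = 10 + 0 = 10
  P[2] = 3 + 0 = 3
  P[3] = 0 + 0 = 0
  P[4] = 2 + -3 = -1
  P[5] = 22 + -3 = 19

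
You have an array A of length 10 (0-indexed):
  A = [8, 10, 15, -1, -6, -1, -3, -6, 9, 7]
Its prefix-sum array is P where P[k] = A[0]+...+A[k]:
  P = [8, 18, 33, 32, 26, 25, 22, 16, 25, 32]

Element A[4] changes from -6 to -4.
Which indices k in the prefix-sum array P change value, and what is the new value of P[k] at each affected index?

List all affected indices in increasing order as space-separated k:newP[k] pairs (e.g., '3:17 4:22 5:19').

P[k] = A[0] + ... + A[k]
P[k] includes A[4] iff k >= 4
Affected indices: 4, 5, ..., 9; delta = 2
  P[4]: 26 + 2 = 28
  P[5]: 25 + 2 = 27
  P[6]: 22 + 2 = 24
  P[7]: 16 + 2 = 18
  P[8]: 25 + 2 = 27
  P[9]: 32 + 2 = 34

Answer: 4:28 5:27 6:24 7:18 8:27 9:34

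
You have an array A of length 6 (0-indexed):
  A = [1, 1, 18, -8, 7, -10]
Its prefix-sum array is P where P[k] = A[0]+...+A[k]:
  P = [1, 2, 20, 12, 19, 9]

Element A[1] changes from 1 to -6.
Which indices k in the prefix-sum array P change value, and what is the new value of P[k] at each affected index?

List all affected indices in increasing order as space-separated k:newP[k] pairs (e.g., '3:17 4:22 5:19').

P[k] = A[0] + ... + A[k]
P[k] includes A[1] iff k >= 1
Affected indices: 1, 2, ..., 5; delta = -7
  P[1]: 2 + -7 = -5
  P[2]: 20 + -7 = 13
  P[3]: 12 + -7 = 5
  P[4]: 19 + -7 = 12
  P[5]: 9 + -7 = 2

Answer: 1:-5 2:13 3:5 4:12 5:2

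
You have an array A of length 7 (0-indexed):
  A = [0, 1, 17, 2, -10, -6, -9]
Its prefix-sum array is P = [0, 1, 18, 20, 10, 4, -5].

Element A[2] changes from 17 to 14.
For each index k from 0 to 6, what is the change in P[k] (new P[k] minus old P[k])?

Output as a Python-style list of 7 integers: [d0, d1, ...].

Element change: A[2] 17 -> 14, delta = -3
For k < 2: P[k] unchanged, delta_P[k] = 0
For k >= 2: P[k] shifts by exactly -3
Delta array: [0, 0, -3, -3, -3, -3, -3]

Answer: [0, 0, -3, -3, -3, -3, -3]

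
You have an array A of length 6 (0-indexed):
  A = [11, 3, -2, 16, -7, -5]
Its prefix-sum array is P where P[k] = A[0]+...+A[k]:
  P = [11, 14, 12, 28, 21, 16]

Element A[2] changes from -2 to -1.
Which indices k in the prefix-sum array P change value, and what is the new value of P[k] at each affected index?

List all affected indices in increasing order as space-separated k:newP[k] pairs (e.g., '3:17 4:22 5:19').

P[k] = A[0] + ... + A[k]
P[k] includes A[2] iff k >= 2
Affected indices: 2, 3, ..., 5; delta = 1
  P[2]: 12 + 1 = 13
  P[3]: 28 + 1 = 29
  P[4]: 21 + 1 = 22
  P[5]: 16 + 1 = 17

Answer: 2:13 3:29 4:22 5:17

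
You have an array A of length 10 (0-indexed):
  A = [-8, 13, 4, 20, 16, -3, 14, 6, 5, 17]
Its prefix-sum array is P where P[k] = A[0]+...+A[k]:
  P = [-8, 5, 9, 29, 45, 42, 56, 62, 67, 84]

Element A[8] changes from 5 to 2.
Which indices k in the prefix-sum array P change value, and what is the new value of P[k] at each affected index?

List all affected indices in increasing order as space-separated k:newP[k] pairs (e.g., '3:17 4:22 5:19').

P[k] = A[0] + ... + A[k]
P[k] includes A[8] iff k >= 8
Affected indices: 8, 9, ..., 9; delta = -3
  P[8]: 67 + -3 = 64
  P[9]: 84 + -3 = 81

Answer: 8:64 9:81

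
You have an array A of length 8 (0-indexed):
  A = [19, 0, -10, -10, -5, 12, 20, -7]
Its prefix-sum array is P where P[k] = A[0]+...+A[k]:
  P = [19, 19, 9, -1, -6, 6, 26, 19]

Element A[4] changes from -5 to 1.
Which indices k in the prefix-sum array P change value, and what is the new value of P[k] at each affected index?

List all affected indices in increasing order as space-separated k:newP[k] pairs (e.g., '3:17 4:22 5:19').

P[k] = A[0] + ... + A[k]
P[k] includes A[4] iff k >= 4
Affected indices: 4, 5, ..., 7; delta = 6
  P[4]: -6 + 6 = 0
  P[5]: 6 + 6 = 12
  P[6]: 26 + 6 = 32
  P[7]: 19 + 6 = 25

Answer: 4:0 5:12 6:32 7:25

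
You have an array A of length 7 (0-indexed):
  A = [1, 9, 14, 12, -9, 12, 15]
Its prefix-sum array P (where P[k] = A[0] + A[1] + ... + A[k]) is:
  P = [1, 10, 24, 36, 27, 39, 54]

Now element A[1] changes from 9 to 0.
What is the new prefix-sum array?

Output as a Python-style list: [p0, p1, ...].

Answer: [1, 1, 15, 27, 18, 30, 45]

Derivation:
Change: A[1] 9 -> 0, delta = -9
P[k] for k < 1: unchanged (A[1] not included)
P[k] for k >= 1: shift by delta = -9
  P[0] = 1 + 0 = 1
  P[1] = 10 + -9 = 1
  P[2] = 24 + -9 = 15
  P[3] = 36 + -9 = 27
  P[4] = 27 + -9 = 18
  P[5] = 39 + -9 = 30
  P[6] = 54 + -9 = 45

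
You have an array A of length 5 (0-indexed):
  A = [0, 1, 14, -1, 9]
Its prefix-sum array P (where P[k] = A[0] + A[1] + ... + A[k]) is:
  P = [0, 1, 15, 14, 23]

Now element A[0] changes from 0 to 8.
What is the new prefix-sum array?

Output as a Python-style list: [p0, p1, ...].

Answer: [8, 9, 23, 22, 31]

Derivation:
Change: A[0] 0 -> 8, delta = 8
P[k] for k < 0: unchanged (A[0] not included)
P[k] for k >= 0: shift by delta = 8
  P[0] = 0 + 8 = 8
  P[1] = 1 + 8 = 9
  P[2] = 15 + 8 = 23
  P[3] = 14 + 8 = 22
  P[4] = 23 + 8 = 31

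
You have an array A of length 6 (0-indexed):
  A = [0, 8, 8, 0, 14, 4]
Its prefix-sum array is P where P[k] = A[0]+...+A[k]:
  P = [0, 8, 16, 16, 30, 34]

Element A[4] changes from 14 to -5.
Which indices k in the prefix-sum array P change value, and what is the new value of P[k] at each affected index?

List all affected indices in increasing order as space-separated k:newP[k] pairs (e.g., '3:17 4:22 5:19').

P[k] = A[0] + ... + A[k]
P[k] includes A[4] iff k >= 4
Affected indices: 4, 5, ..., 5; delta = -19
  P[4]: 30 + -19 = 11
  P[5]: 34 + -19 = 15

Answer: 4:11 5:15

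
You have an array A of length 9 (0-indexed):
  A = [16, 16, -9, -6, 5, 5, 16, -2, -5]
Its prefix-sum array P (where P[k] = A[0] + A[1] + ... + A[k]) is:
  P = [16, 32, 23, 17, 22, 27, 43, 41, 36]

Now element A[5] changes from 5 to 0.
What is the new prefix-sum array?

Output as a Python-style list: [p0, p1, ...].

Change: A[5] 5 -> 0, delta = -5
P[k] for k < 5: unchanged (A[5] not included)
P[k] for k >= 5: shift by delta = -5
  P[0] = 16 + 0 = 16
  P[1] = 32 + 0 = 32
  P[2] = 23 + 0 = 23
  P[3] = 17 + 0 = 17
  P[4] = 22 + 0 = 22
  P[5] = 27 + -5 = 22
  P[6] = 43 + -5 = 38
  P[7] = 41 + -5 = 36
  P[8] = 36 + -5 = 31

Answer: [16, 32, 23, 17, 22, 22, 38, 36, 31]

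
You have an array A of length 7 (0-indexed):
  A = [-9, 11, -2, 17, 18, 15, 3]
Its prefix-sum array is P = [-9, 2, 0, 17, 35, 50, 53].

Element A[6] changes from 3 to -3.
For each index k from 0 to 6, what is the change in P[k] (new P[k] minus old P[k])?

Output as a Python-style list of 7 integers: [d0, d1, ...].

Answer: [0, 0, 0, 0, 0, 0, -6]

Derivation:
Element change: A[6] 3 -> -3, delta = -6
For k < 6: P[k] unchanged, delta_P[k] = 0
For k >= 6: P[k] shifts by exactly -6
Delta array: [0, 0, 0, 0, 0, 0, -6]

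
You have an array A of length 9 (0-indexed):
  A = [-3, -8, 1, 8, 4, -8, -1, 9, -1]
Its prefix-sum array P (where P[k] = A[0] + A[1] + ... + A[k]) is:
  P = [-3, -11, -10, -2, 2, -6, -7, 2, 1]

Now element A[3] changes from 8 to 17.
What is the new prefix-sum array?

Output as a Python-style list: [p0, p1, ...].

Change: A[3] 8 -> 17, delta = 9
P[k] for k < 3: unchanged (A[3] not included)
P[k] for k >= 3: shift by delta = 9
  P[0] = -3 + 0 = -3
  P[1] = -11 + 0 = -11
  P[2] = -10 + 0 = -10
  P[3] = -2 + 9 = 7
  P[4] = 2 + 9 = 11
  P[5] = -6 + 9 = 3
  P[6] = -7 + 9 = 2
  P[7] = 2 + 9 = 11
  P[8] = 1 + 9 = 10

Answer: [-3, -11, -10, 7, 11, 3, 2, 11, 10]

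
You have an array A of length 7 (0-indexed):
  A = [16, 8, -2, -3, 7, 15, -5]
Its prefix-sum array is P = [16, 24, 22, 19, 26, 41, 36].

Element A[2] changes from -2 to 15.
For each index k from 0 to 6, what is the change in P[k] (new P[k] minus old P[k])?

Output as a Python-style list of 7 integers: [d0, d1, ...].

Answer: [0, 0, 17, 17, 17, 17, 17]

Derivation:
Element change: A[2] -2 -> 15, delta = 17
For k < 2: P[k] unchanged, delta_P[k] = 0
For k >= 2: P[k] shifts by exactly 17
Delta array: [0, 0, 17, 17, 17, 17, 17]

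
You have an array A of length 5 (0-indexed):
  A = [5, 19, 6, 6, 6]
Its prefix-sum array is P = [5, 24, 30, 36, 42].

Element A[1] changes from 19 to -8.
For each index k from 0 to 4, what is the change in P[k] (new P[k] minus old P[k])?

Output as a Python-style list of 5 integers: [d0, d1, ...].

Element change: A[1] 19 -> -8, delta = -27
For k < 1: P[k] unchanged, delta_P[k] = 0
For k >= 1: P[k] shifts by exactly -27
Delta array: [0, -27, -27, -27, -27]

Answer: [0, -27, -27, -27, -27]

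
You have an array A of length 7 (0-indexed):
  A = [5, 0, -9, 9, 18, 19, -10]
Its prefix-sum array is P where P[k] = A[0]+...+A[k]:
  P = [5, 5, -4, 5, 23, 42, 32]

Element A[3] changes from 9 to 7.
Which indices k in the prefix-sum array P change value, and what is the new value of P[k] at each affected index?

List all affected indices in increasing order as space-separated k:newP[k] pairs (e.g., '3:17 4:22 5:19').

Answer: 3:3 4:21 5:40 6:30

Derivation:
P[k] = A[0] + ... + A[k]
P[k] includes A[3] iff k >= 3
Affected indices: 3, 4, ..., 6; delta = -2
  P[3]: 5 + -2 = 3
  P[4]: 23 + -2 = 21
  P[5]: 42 + -2 = 40
  P[6]: 32 + -2 = 30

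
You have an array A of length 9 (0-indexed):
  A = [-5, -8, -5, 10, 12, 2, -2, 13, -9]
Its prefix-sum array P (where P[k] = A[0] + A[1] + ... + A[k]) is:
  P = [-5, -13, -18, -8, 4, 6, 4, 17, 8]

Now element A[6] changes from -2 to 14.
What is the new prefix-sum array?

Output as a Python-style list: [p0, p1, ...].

Change: A[6] -2 -> 14, delta = 16
P[k] for k < 6: unchanged (A[6] not included)
P[k] for k >= 6: shift by delta = 16
  P[0] = -5 + 0 = -5
  P[1] = -13 + 0 = -13
  P[2] = -18 + 0 = -18
  P[3] = -8 + 0 = -8
  P[4] = 4 + 0 = 4
  P[5] = 6 + 0 = 6
  P[6] = 4 + 16 = 20
  P[7] = 17 + 16 = 33
  P[8] = 8 + 16 = 24

Answer: [-5, -13, -18, -8, 4, 6, 20, 33, 24]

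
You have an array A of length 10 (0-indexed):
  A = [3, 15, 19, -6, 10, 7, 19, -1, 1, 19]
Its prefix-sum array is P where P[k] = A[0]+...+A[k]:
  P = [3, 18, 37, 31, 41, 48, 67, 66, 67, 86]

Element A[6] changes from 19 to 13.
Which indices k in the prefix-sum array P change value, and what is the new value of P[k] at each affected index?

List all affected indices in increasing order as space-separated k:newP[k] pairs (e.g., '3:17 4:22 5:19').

P[k] = A[0] + ... + A[k]
P[k] includes A[6] iff k >= 6
Affected indices: 6, 7, ..., 9; delta = -6
  P[6]: 67 + -6 = 61
  P[7]: 66 + -6 = 60
  P[8]: 67 + -6 = 61
  P[9]: 86 + -6 = 80

Answer: 6:61 7:60 8:61 9:80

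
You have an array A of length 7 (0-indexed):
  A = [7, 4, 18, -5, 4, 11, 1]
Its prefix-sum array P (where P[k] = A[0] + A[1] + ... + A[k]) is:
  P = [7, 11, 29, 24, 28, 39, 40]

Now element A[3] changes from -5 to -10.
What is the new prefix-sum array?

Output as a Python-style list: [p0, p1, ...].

Change: A[3] -5 -> -10, delta = -5
P[k] for k < 3: unchanged (A[3] not included)
P[k] for k >= 3: shift by delta = -5
  P[0] = 7 + 0 = 7
  P[1] = 11 + 0 = 11
  P[2] = 29 + 0 = 29
  P[3] = 24 + -5 = 19
  P[4] = 28 + -5 = 23
  P[5] = 39 + -5 = 34
  P[6] = 40 + -5 = 35

Answer: [7, 11, 29, 19, 23, 34, 35]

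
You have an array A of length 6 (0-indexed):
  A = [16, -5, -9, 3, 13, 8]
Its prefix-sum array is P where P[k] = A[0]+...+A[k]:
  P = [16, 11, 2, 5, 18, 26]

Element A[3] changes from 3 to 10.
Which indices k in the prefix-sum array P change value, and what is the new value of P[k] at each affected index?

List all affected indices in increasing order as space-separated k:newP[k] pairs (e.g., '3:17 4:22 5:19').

P[k] = A[0] + ... + A[k]
P[k] includes A[3] iff k >= 3
Affected indices: 3, 4, ..., 5; delta = 7
  P[3]: 5 + 7 = 12
  P[4]: 18 + 7 = 25
  P[5]: 26 + 7 = 33

Answer: 3:12 4:25 5:33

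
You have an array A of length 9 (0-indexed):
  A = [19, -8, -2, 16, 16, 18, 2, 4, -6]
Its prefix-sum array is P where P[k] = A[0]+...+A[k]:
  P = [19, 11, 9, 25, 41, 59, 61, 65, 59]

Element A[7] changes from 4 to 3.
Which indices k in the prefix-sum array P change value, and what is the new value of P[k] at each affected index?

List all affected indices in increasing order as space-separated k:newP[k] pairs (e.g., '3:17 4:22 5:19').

P[k] = A[0] + ... + A[k]
P[k] includes A[7] iff k >= 7
Affected indices: 7, 8, ..., 8; delta = -1
  P[7]: 65 + -1 = 64
  P[8]: 59 + -1 = 58

Answer: 7:64 8:58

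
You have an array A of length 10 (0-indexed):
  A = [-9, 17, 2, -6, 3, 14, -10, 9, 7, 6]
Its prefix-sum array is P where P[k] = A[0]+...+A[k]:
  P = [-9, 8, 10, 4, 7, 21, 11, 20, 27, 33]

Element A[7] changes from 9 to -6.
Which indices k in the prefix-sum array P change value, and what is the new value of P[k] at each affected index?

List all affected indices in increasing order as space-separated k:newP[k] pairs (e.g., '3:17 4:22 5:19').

Answer: 7:5 8:12 9:18

Derivation:
P[k] = A[0] + ... + A[k]
P[k] includes A[7] iff k >= 7
Affected indices: 7, 8, ..., 9; delta = -15
  P[7]: 20 + -15 = 5
  P[8]: 27 + -15 = 12
  P[9]: 33 + -15 = 18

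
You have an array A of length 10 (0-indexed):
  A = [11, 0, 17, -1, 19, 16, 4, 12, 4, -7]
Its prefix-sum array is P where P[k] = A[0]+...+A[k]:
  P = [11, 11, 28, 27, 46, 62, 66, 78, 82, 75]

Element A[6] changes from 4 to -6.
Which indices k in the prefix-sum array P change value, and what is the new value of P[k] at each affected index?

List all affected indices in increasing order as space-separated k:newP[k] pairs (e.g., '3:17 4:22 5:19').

P[k] = A[0] + ... + A[k]
P[k] includes A[6] iff k >= 6
Affected indices: 6, 7, ..., 9; delta = -10
  P[6]: 66 + -10 = 56
  P[7]: 78 + -10 = 68
  P[8]: 82 + -10 = 72
  P[9]: 75 + -10 = 65

Answer: 6:56 7:68 8:72 9:65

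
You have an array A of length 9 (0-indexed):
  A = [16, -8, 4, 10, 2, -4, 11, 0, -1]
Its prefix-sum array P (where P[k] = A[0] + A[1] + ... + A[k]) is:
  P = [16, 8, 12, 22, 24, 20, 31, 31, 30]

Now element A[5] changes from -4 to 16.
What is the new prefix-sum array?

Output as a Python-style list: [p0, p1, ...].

Change: A[5] -4 -> 16, delta = 20
P[k] for k < 5: unchanged (A[5] not included)
P[k] for k >= 5: shift by delta = 20
  P[0] = 16 + 0 = 16
  P[1] = 8 + 0 = 8
  P[2] = 12 + 0 = 12
  P[3] = 22 + 0 = 22
  P[4] = 24 + 0 = 24
  P[5] = 20 + 20 = 40
  P[6] = 31 + 20 = 51
  P[7] = 31 + 20 = 51
  P[8] = 30 + 20 = 50

Answer: [16, 8, 12, 22, 24, 40, 51, 51, 50]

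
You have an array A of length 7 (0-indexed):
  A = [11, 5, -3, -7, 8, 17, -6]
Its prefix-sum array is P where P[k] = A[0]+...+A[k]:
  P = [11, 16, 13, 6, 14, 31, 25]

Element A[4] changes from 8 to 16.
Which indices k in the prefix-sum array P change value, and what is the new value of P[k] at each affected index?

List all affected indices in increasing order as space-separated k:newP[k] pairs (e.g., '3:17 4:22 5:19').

P[k] = A[0] + ... + A[k]
P[k] includes A[4] iff k >= 4
Affected indices: 4, 5, ..., 6; delta = 8
  P[4]: 14 + 8 = 22
  P[5]: 31 + 8 = 39
  P[6]: 25 + 8 = 33

Answer: 4:22 5:39 6:33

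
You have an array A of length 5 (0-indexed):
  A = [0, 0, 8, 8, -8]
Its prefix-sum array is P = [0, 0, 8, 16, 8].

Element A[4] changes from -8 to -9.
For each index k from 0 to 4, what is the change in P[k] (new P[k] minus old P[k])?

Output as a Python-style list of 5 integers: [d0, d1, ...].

Element change: A[4] -8 -> -9, delta = -1
For k < 4: P[k] unchanged, delta_P[k] = 0
For k >= 4: P[k] shifts by exactly -1
Delta array: [0, 0, 0, 0, -1]

Answer: [0, 0, 0, 0, -1]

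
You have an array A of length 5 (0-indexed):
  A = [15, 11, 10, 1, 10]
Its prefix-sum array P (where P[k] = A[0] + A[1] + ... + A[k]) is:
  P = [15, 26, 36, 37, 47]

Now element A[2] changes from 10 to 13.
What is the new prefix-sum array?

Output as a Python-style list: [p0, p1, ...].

Change: A[2] 10 -> 13, delta = 3
P[k] for k < 2: unchanged (A[2] not included)
P[k] for k >= 2: shift by delta = 3
  P[0] = 15 + 0 = 15
  P[1] = 26 + 0 = 26
  P[2] = 36 + 3 = 39
  P[3] = 37 + 3 = 40
  P[4] = 47 + 3 = 50

Answer: [15, 26, 39, 40, 50]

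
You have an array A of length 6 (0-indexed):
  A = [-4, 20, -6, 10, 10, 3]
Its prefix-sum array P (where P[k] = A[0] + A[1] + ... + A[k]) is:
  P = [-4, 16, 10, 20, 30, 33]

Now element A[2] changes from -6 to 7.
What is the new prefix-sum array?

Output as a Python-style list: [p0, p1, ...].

Change: A[2] -6 -> 7, delta = 13
P[k] for k < 2: unchanged (A[2] not included)
P[k] for k >= 2: shift by delta = 13
  P[0] = -4 + 0 = -4
  P[1] = 16 + 0 = 16
  P[2] = 10 + 13 = 23
  P[3] = 20 + 13 = 33
  P[4] = 30 + 13 = 43
  P[5] = 33 + 13 = 46

Answer: [-4, 16, 23, 33, 43, 46]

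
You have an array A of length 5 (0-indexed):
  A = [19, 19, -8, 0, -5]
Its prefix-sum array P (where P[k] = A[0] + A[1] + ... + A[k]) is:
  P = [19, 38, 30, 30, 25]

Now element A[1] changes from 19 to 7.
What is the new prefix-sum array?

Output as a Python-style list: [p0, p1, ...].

Answer: [19, 26, 18, 18, 13]

Derivation:
Change: A[1] 19 -> 7, delta = -12
P[k] for k < 1: unchanged (A[1] not included)
P[k] for k >= 1: shift by delta = -12
  P[0] = 19 + 0 = 19
  P[1] = 38 + -12 = 26
  P[2] = 30 + -12 = 18
  P[3] = 30 + -12 = 18
  P[4] = 25 + -12 = 13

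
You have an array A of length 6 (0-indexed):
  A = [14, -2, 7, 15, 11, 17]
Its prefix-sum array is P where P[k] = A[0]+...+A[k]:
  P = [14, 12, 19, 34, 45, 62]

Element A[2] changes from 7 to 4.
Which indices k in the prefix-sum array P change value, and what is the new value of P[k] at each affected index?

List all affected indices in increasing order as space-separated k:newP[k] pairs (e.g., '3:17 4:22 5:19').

P[k] = A[0] + ... + A[k]
P[k] includes A[2] iff k >= 2
Affected indices: 2, 3, ..., 5; delta = -3
  P[2]: 19 + -3 = 16
  P[3]: 34 + -3 = 31
  P[4]: 45 + -3 = 42
  P[5]: 62 + -3 = 59

Answer: 2:16 3:31 4:42 5:59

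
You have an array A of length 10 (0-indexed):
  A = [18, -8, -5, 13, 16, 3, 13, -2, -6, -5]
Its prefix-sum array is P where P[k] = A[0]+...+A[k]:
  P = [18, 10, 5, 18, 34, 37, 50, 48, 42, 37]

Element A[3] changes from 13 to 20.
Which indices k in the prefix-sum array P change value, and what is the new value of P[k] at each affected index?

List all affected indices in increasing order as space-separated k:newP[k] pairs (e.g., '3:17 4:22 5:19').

Answer: 3:25 4:41 5:44 6:57 7:55 8:49 9:44

Derivation:
P[k] = A[0] + ... + A[k]
P[k] includes A[3] iff k >= 3
Affected indices: 3, 4, ..., 9; delta = 7
  P[3]: 18 + 7 = 25
  P[4]: 34 + 7 = 41
  P[5]: 37 + 7 = 44
  P[6]: 50 + 7 = 57
  P[7]: 48 + 7 = 55
  P[8]: 42 + 7 = 49
  P[9]: 37 + 7 = 44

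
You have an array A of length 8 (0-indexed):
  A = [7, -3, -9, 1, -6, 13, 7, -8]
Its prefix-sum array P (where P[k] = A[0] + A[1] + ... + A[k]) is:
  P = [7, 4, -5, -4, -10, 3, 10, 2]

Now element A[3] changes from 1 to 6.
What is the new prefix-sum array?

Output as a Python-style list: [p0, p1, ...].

Change: A[3] 1 -> 6, delta = 5
P[k] for k < 3: unchanged (A[3] not included)
P[k] for k >= 3: shift by delta = 5
  P[0] = 7 + 0 = 7
  P[1] = 4 + 0 = 4
  P[2] = -5 + 0 = -5
  P[3] = -4 + 5 = 1
  P[4] = -10 + 5 = -5
  P[5] = 3 + 5 = 8
  P[6] = 10 + 5 = 15
  P[7] = 2 + 5 = 7

Answer: [7, 4, -5, 1, -5, 8, 15, 7]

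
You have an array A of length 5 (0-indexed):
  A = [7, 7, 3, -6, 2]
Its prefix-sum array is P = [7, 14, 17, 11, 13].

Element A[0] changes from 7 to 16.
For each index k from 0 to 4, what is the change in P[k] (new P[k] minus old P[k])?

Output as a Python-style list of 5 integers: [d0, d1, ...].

Answer: [9, 9, 9, 9, 9]

Derivation:
Element change: A[0] 7 -> 16, delta = 9
For k < 0: P[k] unchanged, delta_P[k] = 0
For k >= 0: P[k] shifts by exactly 9
Delta array: [9, 9, 9, 9, 9]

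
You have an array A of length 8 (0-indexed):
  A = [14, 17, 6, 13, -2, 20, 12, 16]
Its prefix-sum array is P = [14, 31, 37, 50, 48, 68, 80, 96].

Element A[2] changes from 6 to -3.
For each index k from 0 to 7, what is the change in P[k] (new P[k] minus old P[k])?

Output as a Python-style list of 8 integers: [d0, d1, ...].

Element change: A[2] 6 -> -3, delta = -9
For k < 2: P[k] unchanged, delta_P[k] = 0
For k >= 2: P[k] shifts by exactly -9
Delta array: [0, 0, -9, -9, -9, -9, -9, -9]

Answer: [0, 0, -9, -9, -9, -9, -9, -9]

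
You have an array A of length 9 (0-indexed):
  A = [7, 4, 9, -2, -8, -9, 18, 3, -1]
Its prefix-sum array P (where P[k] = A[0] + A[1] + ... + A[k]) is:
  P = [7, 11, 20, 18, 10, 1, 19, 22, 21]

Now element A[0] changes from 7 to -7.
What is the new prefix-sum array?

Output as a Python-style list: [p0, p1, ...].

Answer: [-7, -3, 6, 4, -4, -13, 5, 8, 7]

Derivation:
Change: A[0] 7 -> -7, delta = -14
P[k] for k < 0: unchanged (A[0] not included)
P[k] for k >= 0: shift by delta = -14
  P[0] = 7 + -14 = -7
  P[1] = 11 + -14 = -3
  P[2] = 20 + -14 = 6
  P[3] = 18 + -14 = 4
  P[4] = 10 + -14 = -4
  P[5] = 1 + -14 = -13
  P[6] = 19 + -14 = 5
  P[7] = 22 + -14 = 8
  P[8] = 21 + -14 = 7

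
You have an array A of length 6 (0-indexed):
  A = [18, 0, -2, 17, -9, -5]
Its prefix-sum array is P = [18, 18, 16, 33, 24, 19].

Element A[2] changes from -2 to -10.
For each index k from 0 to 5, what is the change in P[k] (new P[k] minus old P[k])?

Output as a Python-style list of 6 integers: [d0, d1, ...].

Element change: A[2] -2 -> -10, delta = -8
For k < 2: P[k] unchanged, delta_P[k] = 0
For k >= 2: P[k] shifts by exactly -8
Delta array: [0, 0, -8, -8, -8, -8]

Answer: [0, 0, -8, -8, -8, -8]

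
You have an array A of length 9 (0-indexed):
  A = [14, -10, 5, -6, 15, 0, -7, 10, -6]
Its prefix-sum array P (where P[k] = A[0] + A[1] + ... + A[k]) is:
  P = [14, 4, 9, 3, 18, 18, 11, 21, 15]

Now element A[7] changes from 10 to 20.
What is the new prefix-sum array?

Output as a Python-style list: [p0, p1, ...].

Answer: [14, 4, 9, 3, 18, 18, 11, 31, 25]

Derivation:
Change: A[7] 10 -> 20, delta = 10
P[k] for k < 7: unchanged (A[7] not included)
P[k] for k >= 7: shift by delta = 10
  P[0] = 14 + 0 = 14
  P[1] = 4 + 0 = 4
  P[2] = 9 + 0 = 9
  P[3] = 3 + 0 = 3
  P[4] = 18 + 0 = 18
  P[5] = 18 + 0 = 18
  P[6] = 11 + 0 = 11
  P[7] = 21 + 10 = 31
  P[8] = 15 + 10 = 25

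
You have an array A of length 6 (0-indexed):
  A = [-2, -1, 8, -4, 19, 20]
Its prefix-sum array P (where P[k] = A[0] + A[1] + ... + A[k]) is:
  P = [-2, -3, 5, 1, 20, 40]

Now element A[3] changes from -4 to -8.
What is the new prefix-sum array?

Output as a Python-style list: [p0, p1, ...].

Change: A[3] -4 -> -8, delta = -4
P[k] for k < 3: unchanged (A[3] not included)
P[k] for k >= 3: shift by delta = -4
  P[0] = -2 + 0 = -2
  P[1] = -3 + 0 = -3
  P[2] = 5 + 0 = 5
  P[3] = 1 + -4 = -3
  P[4] = 20 + -4 = 16
  P[5] = 40 + -4 = 36

Answer: [-2, -3, 5, -3, 16, 36]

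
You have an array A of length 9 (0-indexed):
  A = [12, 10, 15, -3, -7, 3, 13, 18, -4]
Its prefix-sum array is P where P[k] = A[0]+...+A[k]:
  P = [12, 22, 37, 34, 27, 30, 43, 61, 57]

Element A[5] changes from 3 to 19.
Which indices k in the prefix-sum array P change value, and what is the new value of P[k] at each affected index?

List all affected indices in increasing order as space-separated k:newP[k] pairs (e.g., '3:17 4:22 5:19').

P[k] = A[0] + ... + A[k]
P[k] includes A[5] iff k >= 5
Affected indices: 5, 6, ..., 8; delta = 16
  P[5]: 30 + 16 = 46
  P[6]: 43 + 16 = 59
  P[7]: 61 + 16 = 77
  P[8]: 57 + 16 = 73

Answer: 5:46 6:59 7:77 8:73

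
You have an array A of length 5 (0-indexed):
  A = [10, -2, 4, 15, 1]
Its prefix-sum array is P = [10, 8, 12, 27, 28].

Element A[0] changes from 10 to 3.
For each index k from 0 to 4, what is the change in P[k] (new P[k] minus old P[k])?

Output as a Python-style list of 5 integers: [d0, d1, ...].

Element change: A[0] 10 -> 3, delta = -7
For k < 0: P[k] unchanged, delta_P[k] = 0
For k >= 0: P[k] shifts by exactly -7
Delta array: [-7, -7, -7, -7, -7]

Answer: [-7, -7, -7, -7, -7]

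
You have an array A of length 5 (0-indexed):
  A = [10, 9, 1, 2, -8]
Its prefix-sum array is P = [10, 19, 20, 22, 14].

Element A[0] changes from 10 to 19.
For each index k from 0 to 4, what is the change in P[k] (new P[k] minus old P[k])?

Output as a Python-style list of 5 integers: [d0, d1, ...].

Element change: A[0] 10 -> 19, delta = 9
For k < 0: P[k] unchanged, delta_P[k] = 0
For k >= 0: P[k] shifts by exactly 9
Delta array: [9, 9, 9, 9, 9]

Answer: [9, 9, 9, 9, 9]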